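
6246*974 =6083604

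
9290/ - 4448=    - 4645/2224 =- 2.09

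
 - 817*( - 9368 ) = 7653656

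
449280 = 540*832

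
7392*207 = 1530144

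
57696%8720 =5376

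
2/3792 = 1/1896 = 0.00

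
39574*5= 197870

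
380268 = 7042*54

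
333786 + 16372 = 350158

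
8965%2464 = 1573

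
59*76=4484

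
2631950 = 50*52639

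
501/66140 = 501/66140 = 0.01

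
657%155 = 37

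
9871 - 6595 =3276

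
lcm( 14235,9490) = 28470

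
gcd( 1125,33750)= 1125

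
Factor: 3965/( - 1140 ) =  - 793/228 = -2^( - 2)*3^( - 1 ) * 13^1*19^( - 1 )*61^1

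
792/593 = 1+199/593 = 1.34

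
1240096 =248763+991333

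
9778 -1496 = 8282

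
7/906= 7/906 = 0.01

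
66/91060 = 33/45530 = 0.00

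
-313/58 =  - 6 + 35/58 =- 5.40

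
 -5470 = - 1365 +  - 4105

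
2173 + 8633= 10806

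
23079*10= 230790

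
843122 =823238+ 19884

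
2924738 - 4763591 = - 1838853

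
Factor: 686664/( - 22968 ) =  - 867/29 = - 3^1*17^2*29^(-1)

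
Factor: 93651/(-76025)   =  -3^1*5^( - 2)*19^1*31^1 * 53^1*3041^(  -  1 )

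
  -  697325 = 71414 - 768739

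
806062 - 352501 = 453561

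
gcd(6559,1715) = 7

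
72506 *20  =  1450120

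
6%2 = 0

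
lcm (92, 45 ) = 4140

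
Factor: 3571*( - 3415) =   -  5^1*683^1*3571^1 = - 12194965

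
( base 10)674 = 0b1010100010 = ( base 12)482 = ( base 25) 11o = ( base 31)ln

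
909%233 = 210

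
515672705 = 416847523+98825182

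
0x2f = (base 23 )21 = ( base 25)1M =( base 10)47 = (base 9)52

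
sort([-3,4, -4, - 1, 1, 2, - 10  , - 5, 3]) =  [-10,-5,-4, - 3, - 1 , 1 , 2, 3, 4]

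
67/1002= 67/1002= 0.07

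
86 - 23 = 63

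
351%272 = 79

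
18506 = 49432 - 30926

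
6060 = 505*12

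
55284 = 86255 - 30971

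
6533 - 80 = 6453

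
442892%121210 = 79262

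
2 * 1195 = 2390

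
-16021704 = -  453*35368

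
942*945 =890190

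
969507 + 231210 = 1200717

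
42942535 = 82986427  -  40043892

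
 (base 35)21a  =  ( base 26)3hp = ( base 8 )4677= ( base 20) 64F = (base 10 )2495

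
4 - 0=4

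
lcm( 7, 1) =7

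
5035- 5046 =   -  11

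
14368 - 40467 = -26099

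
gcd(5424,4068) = 1356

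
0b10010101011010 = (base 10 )9562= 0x255a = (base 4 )2111122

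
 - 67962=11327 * (  -  6 )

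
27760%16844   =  10916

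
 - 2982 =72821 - 75803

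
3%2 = 1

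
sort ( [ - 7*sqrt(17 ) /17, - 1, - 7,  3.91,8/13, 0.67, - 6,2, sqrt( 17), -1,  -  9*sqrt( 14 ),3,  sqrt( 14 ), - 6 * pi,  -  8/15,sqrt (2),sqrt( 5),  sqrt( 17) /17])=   [-9* sqrt( 14),-6 *pi, - 7, - 6, - 7 * sqrt(17)/17, - 1, - 1, - 8/15,sqrt( 17)/17,8/13, 0.67, sqrt( 2), 2,sqrt( 5) , 3 , sqrt ( 14),3.91,sqrt ( 17 )]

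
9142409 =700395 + 8442014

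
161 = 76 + 85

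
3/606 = 1/202 = 0.00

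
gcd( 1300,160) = 20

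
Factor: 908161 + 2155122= 3063283 = 563^1 *5441^1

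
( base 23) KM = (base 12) 342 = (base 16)1E2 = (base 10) 482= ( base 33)ek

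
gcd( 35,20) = 5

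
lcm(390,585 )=1170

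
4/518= 2/259 =0.01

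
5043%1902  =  1239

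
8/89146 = 4/44573 = 0.00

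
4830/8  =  603 + 3/4 = 603.75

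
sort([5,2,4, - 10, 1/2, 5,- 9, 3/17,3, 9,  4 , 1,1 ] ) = [ - 10, - 9, 3/17,1/2, 1,1,  2, 3, 4 , 4 , 5,5,9 ]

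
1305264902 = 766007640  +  539257262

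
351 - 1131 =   -  780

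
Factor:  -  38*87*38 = - 125628 =-  2^2*3^1*19^2*29^1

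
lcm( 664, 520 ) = 43160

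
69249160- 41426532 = 27822628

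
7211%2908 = 1395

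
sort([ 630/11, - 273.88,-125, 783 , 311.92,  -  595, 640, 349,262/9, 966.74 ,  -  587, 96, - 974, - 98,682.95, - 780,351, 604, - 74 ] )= [-974,-780, -595, - 587 , - 273.88, - 125,  -  98, - 74,  262/9, 630/11,96,311.92, 349, 351,  604,640,682.95, 783,966.74]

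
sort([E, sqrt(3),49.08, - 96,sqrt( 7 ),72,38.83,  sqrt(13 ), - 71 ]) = [ - 96,- 71, sqrt( 3) , sqrt( 7), E,sqrt ( 13 ),38.83,  49.08 , 72 ] 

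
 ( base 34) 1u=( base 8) 100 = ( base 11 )59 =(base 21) 31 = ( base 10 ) 64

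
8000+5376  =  13376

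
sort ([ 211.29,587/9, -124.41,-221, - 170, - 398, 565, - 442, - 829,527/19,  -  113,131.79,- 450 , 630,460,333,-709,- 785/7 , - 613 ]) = [ - 829, - 709, - 613,  -  450, - 442,-398, - 221,-170, - 124.41,-113,  -  785/7,527/19,  587/9,  131.79, 211.29,  333 , 460,565,  630]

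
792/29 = 27  +  9/29 = 27.31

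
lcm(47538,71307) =142614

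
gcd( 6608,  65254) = 826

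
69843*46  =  3212778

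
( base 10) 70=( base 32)26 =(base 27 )2g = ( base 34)22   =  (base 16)46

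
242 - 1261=-1019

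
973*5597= 5445881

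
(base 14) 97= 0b10000101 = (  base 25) 58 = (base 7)250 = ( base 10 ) 133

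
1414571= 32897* 43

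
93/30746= 93/30746 = 0.00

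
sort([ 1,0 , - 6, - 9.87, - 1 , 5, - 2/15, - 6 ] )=[ - 9.87, - 6, - 6,-1,-2/15,0,  1,5 ] 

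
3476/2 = 1738 = 1738.00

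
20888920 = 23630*884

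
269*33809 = 9094621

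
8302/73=8302/73  =  113.73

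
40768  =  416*98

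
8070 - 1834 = 6236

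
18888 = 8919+9969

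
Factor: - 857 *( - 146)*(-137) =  - 17141714=- 2^1*73^1 *137^1*857^1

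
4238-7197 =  - 2959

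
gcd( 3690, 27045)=45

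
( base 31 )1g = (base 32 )1f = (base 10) 47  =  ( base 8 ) 57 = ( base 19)29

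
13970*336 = 4693920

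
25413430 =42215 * 602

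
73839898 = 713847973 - 640008075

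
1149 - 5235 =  - 4086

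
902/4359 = 902/4359=0.21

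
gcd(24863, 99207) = 1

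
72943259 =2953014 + 69990245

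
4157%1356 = 89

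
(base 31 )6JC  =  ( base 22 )d39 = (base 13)2b8a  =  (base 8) 14337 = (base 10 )6367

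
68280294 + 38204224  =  106484518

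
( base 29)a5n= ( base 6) 103414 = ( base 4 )2012002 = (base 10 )8578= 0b10000110000010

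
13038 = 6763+6275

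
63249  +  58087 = 121336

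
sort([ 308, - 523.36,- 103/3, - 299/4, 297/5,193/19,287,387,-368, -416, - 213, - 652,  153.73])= [ - 652, - 523.36 , - 416, - 368,-213 , - 299/4, - 103/3  ,  193/19, 297/5, 153.73, 287, 308 , 387 ] 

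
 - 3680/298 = - 13 + 97/149 =- 12.35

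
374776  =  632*593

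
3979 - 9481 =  - 5502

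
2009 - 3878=-1869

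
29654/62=478 + 9/31 = 478.29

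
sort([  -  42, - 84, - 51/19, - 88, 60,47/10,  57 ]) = [-88, - 84, - 42  , - 51/19, 47/10, 57, 60 ]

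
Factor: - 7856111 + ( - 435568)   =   - 3^1*11^1*251263^1  =  - 8291679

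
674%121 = 69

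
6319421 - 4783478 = 1535943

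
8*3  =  24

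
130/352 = 65/176  =  0.37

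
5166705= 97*53265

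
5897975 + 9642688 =15540663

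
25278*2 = 50556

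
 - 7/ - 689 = 7/689 = 0.01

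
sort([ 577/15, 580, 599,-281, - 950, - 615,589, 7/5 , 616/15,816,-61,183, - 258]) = [  -  950,-615,- 281,-258, - 61,7/5,577/15, 616/15,183, 580,589, 599,816]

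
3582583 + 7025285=10607868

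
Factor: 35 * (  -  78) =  - 2730 = - 2^1*3^1 * 5^1 * 7^1*13^1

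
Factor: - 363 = - 3^1*11^2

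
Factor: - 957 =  - 3^1*11^1*29^1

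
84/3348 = 7/279= 0.03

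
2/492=1/246 = 0.00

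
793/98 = 8 + 9/98  =  8.09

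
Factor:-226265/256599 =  - 3^( - 2 )*5^1*7^( - 1)*13^1*59^2*4073^ ( - 1) 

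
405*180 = 72900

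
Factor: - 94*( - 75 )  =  2^1*3^1*5^2*47^1=7050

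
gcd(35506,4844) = 2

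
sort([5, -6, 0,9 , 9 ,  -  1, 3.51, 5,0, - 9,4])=[ - 9, - 6, - 1,  0, 0, 3.51,4,5,5,9,9 ]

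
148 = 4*37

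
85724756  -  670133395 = -584408639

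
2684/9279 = 2684/9279 = 0.29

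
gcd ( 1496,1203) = 1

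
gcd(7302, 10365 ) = 3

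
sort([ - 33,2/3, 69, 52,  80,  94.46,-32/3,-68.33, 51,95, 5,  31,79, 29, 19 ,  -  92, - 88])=[ - 92, - 88, - 68.33,  -  33, - 32/3,2/3 , 5, 19,29,  31,51,52, 69, 79,80, 94.46, 95] 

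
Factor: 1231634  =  2^1*149^1*4133^1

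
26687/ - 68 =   -  393+37/68 =- 392.46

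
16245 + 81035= 97280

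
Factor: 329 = 7^1 * 47^1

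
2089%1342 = 747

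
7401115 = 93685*79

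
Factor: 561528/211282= 396/149= 2^2 * 3^2 * 11^1*149^( - 1) 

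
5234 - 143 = 5091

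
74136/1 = 74136= 74136.00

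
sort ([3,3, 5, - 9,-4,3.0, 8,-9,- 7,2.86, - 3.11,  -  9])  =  [-9, - 9,-9 , -7, - 4, - 3.11, 2.86,3, 3,3.0, 5, 8]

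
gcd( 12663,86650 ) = 1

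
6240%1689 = 1173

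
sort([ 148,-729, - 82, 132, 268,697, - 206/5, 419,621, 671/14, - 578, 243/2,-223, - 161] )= [ - 729, - 578, - 223, - 161,- 82,-206/5,  671/14,243/2, 132,148,268,419,621, 697] 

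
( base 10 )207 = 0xCF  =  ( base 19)ah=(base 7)414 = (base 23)90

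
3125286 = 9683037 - 6557751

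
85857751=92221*931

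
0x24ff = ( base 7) 36420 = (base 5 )300341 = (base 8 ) 22377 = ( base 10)9471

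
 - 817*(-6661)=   5442037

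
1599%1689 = 1599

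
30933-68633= - 37700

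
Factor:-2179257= -3^1*726419^1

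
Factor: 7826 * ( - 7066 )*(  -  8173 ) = 451954771268 =2^2*7^1  *  11^1*13^1*43^1*743^1*3533^1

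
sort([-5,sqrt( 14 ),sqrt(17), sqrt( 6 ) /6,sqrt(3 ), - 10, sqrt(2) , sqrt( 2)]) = [ - 10, - 5,  sqrt(6)/6,  sqrt ( 2),sqrt( 2), sqrt( 3), sqrt(14 ),sqrt(17) ]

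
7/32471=7/32471 = 0.00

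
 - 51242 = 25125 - 76367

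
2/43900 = 1/21950 = 0.00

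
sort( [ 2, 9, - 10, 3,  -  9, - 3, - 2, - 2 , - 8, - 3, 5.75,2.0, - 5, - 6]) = [ - 10, - 9, -8, - 6, - 5, - 3, - 3, - 2, - 2, 2, 2.0, 3 , 5.75, 9] 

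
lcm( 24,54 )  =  216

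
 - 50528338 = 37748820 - 88277158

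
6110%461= 117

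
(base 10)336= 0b101010000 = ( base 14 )1A0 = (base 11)286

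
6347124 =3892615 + 2454509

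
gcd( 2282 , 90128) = 2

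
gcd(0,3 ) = 3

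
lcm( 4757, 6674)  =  447158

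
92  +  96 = 188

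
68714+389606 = 458320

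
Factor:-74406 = -2^1*3^1* 12401^1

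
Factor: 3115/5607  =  3^( - 2)*5^1 = 5/9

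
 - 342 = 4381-4723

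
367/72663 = 367/72663= 0.01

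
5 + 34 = 39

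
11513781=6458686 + 5055095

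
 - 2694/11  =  - 245 + 1/11  =  -  244.91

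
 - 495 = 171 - 666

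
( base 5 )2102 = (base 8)425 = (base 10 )277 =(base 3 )101021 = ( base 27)A7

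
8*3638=29104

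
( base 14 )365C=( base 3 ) 111000111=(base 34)874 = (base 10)9490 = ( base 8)22422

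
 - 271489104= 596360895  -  867849999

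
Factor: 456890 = 2^1*5^1*7^1*61^1*107^1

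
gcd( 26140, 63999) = 1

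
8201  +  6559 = 14760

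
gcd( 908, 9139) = 1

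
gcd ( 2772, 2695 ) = 77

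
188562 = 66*2857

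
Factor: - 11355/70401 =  - 5/31 = - 5^1*31^( - 1)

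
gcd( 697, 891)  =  1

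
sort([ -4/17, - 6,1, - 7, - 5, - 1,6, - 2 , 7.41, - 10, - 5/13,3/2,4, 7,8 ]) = [ - 10, - 7, - 6,-5, - 2 , - 1, - 5/13, - 4/17,  1,3/2,4,6,7 , 7.41,  8 ] 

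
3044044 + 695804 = 3739848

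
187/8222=187/8222=   0.02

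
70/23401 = 10/3343 = 0.00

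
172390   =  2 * 86195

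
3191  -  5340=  - 2149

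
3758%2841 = 917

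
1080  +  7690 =8770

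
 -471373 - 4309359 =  - 4780732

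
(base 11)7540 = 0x26ee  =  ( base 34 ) 8l4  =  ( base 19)18BA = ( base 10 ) 9966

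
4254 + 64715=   68969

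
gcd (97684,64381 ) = 1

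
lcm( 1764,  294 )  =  1764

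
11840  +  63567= 75407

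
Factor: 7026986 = 2^1  *  1051^1*3343^1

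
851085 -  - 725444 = 1576529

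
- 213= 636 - 849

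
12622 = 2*6311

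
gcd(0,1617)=1617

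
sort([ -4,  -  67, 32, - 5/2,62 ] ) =[ - 67,-4,  -  5/2, 32,62]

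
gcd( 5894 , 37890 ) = 842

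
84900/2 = 42450 = 42450.00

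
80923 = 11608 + 69315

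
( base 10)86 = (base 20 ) 46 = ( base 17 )51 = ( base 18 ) 4e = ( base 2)1010110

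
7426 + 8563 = 15989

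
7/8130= 7/8130 = 0.00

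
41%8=1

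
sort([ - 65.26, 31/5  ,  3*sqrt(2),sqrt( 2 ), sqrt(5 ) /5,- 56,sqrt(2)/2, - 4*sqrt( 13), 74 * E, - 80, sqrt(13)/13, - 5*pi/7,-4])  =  [ - 80, - 65.26, - 56, - 4 * sqrt(13), - 4, - 5 * pi/7,sqrt ( 13) /13,sqrt (5) /5,sqrt( 2)/2, sqrt(2 ), 3 * sqrt( 2), 31/5, 74*E]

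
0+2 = 2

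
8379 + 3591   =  11970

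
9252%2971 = 339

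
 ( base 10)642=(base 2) 1010000010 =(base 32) k2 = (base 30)LC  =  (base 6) 2550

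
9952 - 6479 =3473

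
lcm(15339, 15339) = 15339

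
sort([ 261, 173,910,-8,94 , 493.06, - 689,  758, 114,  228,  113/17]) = [-689, - 8, 113/17,  94,114, 173, 228, 261, 493.06,758,  910]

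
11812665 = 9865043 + 1947622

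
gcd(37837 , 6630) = 1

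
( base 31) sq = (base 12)626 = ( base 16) 37e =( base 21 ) 20c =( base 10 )894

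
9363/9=3121/3 = 1040.33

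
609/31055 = 609/31055 = 0.02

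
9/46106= 9/46106 = 0.00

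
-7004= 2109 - 9113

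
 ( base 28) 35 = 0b1011001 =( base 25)3e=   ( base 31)2R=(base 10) 89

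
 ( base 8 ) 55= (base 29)1g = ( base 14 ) 33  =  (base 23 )1m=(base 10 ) 45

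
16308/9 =1812= 1812.00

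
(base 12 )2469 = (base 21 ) 96i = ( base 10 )4113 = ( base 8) 10021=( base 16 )1011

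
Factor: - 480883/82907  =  -11^ (-1) * 13^1*71^1 * 521^1*7537^( - 1 ) 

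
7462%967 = 693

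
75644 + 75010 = 150654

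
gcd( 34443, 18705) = 129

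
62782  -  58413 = 4369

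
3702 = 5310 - 1608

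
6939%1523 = 847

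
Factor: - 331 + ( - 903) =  - 2^1*617^1 = - 1234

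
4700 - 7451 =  - 2751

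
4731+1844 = 6575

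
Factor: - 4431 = -3^1 * 7^1*211^1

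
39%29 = 10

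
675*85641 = 57807675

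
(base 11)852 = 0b10000000001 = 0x401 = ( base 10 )1025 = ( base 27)1AQ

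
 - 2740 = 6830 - 9570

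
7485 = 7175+310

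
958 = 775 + 183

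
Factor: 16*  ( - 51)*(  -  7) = 5712 = 2^4*3^1*7^1*17^1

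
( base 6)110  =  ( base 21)20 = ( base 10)42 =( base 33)19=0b101010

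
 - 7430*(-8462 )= 62872660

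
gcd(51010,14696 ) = 2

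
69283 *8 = 554264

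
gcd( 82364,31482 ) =2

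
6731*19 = 127889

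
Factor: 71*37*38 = 99826 = 2^1*19^1* 37^1*71^1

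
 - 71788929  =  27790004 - 99578933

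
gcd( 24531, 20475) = 39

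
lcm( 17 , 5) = 85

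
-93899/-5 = 93899/5 = 18779.80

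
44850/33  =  14950/11  =  1359.09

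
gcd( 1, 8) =1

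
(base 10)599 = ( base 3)211012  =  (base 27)M5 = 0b1001010111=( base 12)41b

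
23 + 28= 51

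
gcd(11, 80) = 1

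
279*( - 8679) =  - 2421441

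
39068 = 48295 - 9227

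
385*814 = 313390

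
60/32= 1+7/8  =  1.88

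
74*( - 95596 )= - 7074104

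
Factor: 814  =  2^1 * 11^1*37^1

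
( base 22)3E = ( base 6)212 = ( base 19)44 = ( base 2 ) 1010000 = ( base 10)80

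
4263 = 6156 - 1893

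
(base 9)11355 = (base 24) D3N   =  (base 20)ij3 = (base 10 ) 7583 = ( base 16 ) 1D9F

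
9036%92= 20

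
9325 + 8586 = 17911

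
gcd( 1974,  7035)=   21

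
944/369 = 2 + 206/369= 2.56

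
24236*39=945204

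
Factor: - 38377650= - 2^1*3^1*5^2*255851^1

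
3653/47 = 3653/47 =77.72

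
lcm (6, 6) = 6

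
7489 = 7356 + 133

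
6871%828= 247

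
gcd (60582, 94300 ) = 46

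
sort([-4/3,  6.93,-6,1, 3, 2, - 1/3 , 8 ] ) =[  -  6, - 4/3, - 1/3, 1, 2,  3, 6.93, 8]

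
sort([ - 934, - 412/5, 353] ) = [ - 934,-412/5, 353] 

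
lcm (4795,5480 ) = 38360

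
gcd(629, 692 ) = 1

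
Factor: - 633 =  - 3^1*211^1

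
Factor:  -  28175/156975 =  - 3^ ( - 1)*7^1 * 13^( - 1)= - 7/39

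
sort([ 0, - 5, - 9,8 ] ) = [ - 9, - 5,0, 8] 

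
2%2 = 0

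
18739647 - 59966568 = - 41226921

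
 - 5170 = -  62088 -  - 56918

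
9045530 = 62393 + 8983137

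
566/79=7 + 13/79 = 7.16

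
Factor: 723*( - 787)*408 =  -232152408 = - 2^3 * 3^2 * 17^1 * 241^1* 787^1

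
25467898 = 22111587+3356311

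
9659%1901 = 154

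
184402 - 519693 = - 335291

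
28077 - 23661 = 4416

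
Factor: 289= 17^2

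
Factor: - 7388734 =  - 2^1*157^1*23531^1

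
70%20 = 10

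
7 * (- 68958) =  - 482706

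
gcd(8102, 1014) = 2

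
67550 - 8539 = 59011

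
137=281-144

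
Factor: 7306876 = 2^2*421^1 * 4339^1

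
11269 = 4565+6704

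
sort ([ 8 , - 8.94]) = [ - 8.94, 8 ]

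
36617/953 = 36617/953 = 38.42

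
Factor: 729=3^6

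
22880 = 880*26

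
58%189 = 58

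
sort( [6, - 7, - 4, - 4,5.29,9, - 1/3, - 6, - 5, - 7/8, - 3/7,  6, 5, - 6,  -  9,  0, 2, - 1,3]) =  [ - 9, - 7, - 6, - 6, - 5 , - 4, - 4, -1, - 7/8, - 3/7, - 1/3,  0,2,3,5,5.29,6, 6,9]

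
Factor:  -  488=-2^3* 61^1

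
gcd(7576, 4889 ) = 1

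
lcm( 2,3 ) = 6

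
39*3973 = 154947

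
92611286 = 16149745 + 76461541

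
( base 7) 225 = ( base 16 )75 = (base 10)117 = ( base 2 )1110101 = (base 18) 69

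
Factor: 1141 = 7^1*163^1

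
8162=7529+633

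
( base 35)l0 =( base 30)of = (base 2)1011011111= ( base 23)18m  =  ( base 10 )735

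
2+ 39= 41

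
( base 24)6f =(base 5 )1114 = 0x9f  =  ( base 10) 159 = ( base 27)5O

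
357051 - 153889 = 203162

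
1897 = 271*7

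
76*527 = 40052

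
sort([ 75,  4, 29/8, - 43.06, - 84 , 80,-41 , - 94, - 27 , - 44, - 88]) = [ - 94, - 88, - 84, - 44, - 43.06, - 41, - 27,29/8, 4,75, 80 ] 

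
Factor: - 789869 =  - 443^1*1783^1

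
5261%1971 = 1319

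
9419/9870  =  9419/9870 = 0.95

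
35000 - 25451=9549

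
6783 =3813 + 2970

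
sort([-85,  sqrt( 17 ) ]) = [-85,sqrt( 17 ) ] 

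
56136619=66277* 847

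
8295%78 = 27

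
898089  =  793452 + 104637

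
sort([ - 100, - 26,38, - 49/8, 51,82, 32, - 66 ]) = [ - 100,-66,  -  26, - 49/8, 32,38, 51,82] 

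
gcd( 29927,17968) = 1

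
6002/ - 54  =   - 112 + 23/27 = - 111.15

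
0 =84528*0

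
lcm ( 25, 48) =1200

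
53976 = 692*78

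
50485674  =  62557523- 12071849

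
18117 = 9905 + 8212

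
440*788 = 346720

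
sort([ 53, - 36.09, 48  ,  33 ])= [ - 36.09, 33  ,  48,53 ]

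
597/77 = 597/77 = 7.75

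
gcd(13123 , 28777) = 1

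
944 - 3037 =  - 2093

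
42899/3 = 14299  +  2/3=14299.67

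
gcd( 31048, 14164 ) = 4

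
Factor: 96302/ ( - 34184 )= - 2^( - 2 )*179^1 *269^1*4273^( - 1 ) = - 48151/17092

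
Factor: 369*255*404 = 38014380 = 2^2*3^3*5^1 * 17^1*41^1*101^1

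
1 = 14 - 13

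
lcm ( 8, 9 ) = 72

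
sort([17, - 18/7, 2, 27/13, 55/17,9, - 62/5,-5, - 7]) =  [ - 62/5,  -  7,  -  5, -18/7,  2,27/13, 55/17,9, 17 ]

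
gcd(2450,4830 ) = 70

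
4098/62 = 66 + 3/31 = 66.10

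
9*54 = 486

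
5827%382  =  97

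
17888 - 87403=-69515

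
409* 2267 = 927203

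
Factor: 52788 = 2^2 * 3^1*53^1*83^1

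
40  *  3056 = 122240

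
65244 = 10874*6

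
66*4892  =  322872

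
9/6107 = 9/6107 = 0.00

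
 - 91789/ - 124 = 740 + 29/124  =  740.23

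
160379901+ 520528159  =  680908060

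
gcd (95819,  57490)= 1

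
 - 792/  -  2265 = 264/755   =  0.35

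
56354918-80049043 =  - 23694125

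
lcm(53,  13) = 689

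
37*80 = 2960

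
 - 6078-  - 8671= 2593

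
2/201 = 2/201 =0.01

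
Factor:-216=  - 2^3*3^3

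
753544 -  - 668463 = 1422007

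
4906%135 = 46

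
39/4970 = 39/4970 = 0.01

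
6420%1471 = 536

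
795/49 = 795/49= 16.22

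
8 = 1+7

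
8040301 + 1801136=9841437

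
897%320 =257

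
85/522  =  85/522 = 0.16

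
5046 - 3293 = 1753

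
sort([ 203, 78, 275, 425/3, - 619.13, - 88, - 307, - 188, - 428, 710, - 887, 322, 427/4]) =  [-887,  -  619.13,-428, - 307, - 188,-88,78,  427/4 , 425/3,203 , 275, 322,710]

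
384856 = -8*(-48107)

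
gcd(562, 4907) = 1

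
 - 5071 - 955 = - 6026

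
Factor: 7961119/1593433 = 1593433^ (-1) * 7961119^1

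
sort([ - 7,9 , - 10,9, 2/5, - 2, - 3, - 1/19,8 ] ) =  [ - 10, - 7,-3, - 2 ,  -  1/19,2/5,8,9,9 ]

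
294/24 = 12 + 1/4 = 12.25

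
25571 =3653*7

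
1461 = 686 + 775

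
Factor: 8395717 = 11^1*241^1*3167^1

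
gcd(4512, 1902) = 6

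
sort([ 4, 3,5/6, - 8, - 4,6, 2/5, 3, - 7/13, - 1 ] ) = [ - 8, - 4,- 1, - 7/13,2/5,5/6, 3, 3,4, 6 ]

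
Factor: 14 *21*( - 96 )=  - 2^6 * 3^2*7^2 =-28224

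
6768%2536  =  1696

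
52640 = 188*280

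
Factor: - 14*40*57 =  - 31920= -2^4*3^1*5^1*7^1*19^1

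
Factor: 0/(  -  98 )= 0= 0^1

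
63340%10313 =1462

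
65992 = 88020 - 22028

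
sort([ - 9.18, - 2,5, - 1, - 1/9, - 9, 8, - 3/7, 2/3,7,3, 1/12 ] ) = [ - 9.18,-9, - 2, - 1, - 3/7,  -  1/9, 1/12, 2/3 , 3 , 5,7,8 ] 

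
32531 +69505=102036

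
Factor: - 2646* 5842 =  - 15457932=- 2^2*3^3*7^2*23^1 *127^1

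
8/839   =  8/839 = 0.01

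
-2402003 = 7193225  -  9595228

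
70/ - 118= -35/59 = - 0.59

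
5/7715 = 1/1543 = 0.00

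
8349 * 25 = 208725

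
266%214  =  52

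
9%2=1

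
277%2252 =277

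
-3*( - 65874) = 197622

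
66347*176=11677072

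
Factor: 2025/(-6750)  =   - 2^( - 1 )*3^1 * 5^( - 1 ) = - 3/10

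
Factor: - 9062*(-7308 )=66225096 =2^3*3^2*7^1*23^1*29^1* 197^1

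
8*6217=49736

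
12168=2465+9703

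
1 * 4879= 4879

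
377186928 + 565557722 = 942744650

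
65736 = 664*99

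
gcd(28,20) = 4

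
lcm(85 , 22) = 1870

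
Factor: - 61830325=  - 5^2*23^1*293^1*367^1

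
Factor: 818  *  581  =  2^1*7^1*83^1*409^1 = 475258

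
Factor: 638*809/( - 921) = - 516142/921 = - 2^1*3^ ( - 1 )*11^1*29^1*307^( -1)*809^1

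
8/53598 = 4/26799= 0.00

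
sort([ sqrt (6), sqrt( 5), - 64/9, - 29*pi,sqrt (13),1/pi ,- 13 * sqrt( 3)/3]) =[ - 29*pi, - 13*sqrt ( 3 )/3, - 64/9,1/pi, sqrt( 5 ),  sqrt( 6 ),sqrt ( 13 )] 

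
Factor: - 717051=-3^1*239017^1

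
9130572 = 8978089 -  - 152483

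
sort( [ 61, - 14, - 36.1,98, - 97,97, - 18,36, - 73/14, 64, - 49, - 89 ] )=[ - 97,-89, - 49,  -  36.1,  -  18, - 14, - 73/14,36, 61, 64,97,98]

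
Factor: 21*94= 1974  =  2^1*3^1 * 7^1*47^1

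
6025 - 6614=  - 589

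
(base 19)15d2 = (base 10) 8913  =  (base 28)BA9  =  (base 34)7O5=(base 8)21321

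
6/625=6/625 = 0.01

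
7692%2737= 2218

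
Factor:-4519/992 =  - 2^ (-5)*31^(-1)*4519^1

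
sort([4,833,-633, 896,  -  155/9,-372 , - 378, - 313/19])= [-633, - 378, - 372, - 155/9, - 313/19, 4, 833,896]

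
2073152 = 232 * 8936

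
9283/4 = 2320 + 3/4 = 2320.75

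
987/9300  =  329/3100=0.11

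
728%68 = 48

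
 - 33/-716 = 33/716  =  0.05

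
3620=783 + 2837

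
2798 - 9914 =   -  7116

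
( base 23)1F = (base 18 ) 22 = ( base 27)1b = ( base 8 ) 46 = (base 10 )38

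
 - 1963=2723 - 4686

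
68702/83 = 827 + 61/83=   827.73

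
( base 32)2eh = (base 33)2a5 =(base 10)2513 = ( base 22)545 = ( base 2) 100111010001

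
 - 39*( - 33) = 1287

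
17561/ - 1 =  - 17561/1 = - 17561.00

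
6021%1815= 576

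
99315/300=331+1/20 =331.05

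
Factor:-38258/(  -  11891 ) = 2^1* 23^( -1) * 37^1  =  74/23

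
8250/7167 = 1 + 361/2389 =1.15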